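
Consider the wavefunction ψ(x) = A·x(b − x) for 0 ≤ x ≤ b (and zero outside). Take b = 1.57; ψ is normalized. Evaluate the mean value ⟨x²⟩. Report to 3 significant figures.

By definition ⟨x²⟩ = ∫ x^2 |ψ(x)|² dx.
Expanding the polynomial and integrating term by term, evaluating both integrals, ⟨x²⟩ = 2·b^2/7.
Putting b = 1.57 gives 0.7043.

⟨x^2⟩ ≈ 0.704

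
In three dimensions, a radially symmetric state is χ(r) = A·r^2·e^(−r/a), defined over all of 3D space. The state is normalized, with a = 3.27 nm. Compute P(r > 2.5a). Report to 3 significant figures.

Integrate the radial probability density 4πr²|χ|² over r > 2.5a.
A² is fixed by ∫₀^∞ 4πr²|χ|² dr = 1, i.e. A² = (45·π·a^7/2)^(−1).
Substituting u = r/a, A², 4π and the length scale all cancel in the ratio: P = ∫_{2.5}^{∞} u^6·e^(-2·u) du / ∫_{0}^{∞} u^6·e^(-2·u) du.
Using ∫ u^6·e^(-2·u) du = -(4·u^6 + 12·u^5 + 30·u^4 + 60·u^3 + 90·u^2 + 90·u + 45)·e^(-2·u)/8, the numerator is ≈ 4.2873 and the denominator is 45/8.
This evaluates to P = 0.7622.

P ≈ 0.762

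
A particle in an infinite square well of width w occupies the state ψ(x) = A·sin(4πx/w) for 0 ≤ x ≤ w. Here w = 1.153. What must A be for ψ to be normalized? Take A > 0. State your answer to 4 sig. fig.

Require ∫ |ψ|² dx = 1 over the whole domain.
With ψ = A·sin(4πx/w), the integral evaluates to A²·[w/2].
So A² = (w/2)^(−1).
With w = 1.153: A² = 1.7346 and A = 1.3170.

A ≈ 1.317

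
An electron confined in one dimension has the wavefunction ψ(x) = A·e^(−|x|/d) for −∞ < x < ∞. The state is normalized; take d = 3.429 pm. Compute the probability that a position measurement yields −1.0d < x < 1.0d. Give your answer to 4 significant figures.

P ≈ 0.8647

|ψ|² is the probability density, so P = ∫_{−1.0d}^{1.0d} |ψ|² dx.
With A² fixed by ∫|ψ|² = 1, i.e. A² = (d)^(−1), substitute and integrate.
By symmetry take twice the x ≥ 0 contribution in numerator and denominator; the 2's cancel. Let u = x/d; then A² and the length scale cancel, so P = ∫_{0}^{1.0} e^(-2·u) du ÷ ∫_{0}^{∞} e^(-2·u) du.
Using ∫ e^(-2·u) du = -e^(-2·u)/2, the numerator is 1/2 - e^(-2)/2 and the denominator is 1/2.
This works out to P = 0.86466.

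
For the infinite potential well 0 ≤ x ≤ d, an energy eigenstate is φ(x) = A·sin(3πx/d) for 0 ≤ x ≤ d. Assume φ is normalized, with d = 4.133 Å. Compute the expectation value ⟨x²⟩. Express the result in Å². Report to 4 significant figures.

⟨x²⟩ = ∫ x^2 |φ|² dx over the full domain.
Using sin²θ = (1 − cos 2θ)/2, since the A² factors cancel between numerator and denominator, ⟨x²⟩ = -d^2/(18·π^2) + d^2/3.
Putting d = 4.133 gives 5.5977.

⟨x^2⟩ ≈ 5.598 Å^2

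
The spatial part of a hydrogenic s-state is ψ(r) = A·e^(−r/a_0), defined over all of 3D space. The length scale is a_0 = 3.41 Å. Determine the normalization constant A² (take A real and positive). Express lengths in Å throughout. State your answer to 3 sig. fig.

We need A² ∫|f|² 4πr² dr = 1, taking the integral from 0 to ∞.
In 3D with spherical symmetry the volume element is 4πr² dr.
∫|ψ|² 4πr² dr = A²·(π·a_0^3).
Hence A² = 1/[π·a_0^3].
With a_0 = 3.41: A² = 0.008028 and A = 0.08960.

A^2 ≈ 0.00803 Å^(-3)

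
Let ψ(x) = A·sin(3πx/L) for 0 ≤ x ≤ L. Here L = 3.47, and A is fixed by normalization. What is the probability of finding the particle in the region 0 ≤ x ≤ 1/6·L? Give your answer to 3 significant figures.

P = ∫_{0}^{1/6·L} |ψ(x)|² dx.
Since A² = 1/(L/2), this is the region integral divided by the full normalization integral.
Let u = x/L; then A² and the length scale cancel, so P = ∫_{0}^{1/6} sin(3·π·u)^2 du ÷ ∫_{0}^{1} sin(3·π·u)^2 du.
With ∫ sin(3·π·u)^2 du = u/2 - sin(6·π·u)/(12·π) + C, the region integral is 1/12 and the full one is 1/2.
Taking the ratio, P = 1/6.

P ≈ 0.167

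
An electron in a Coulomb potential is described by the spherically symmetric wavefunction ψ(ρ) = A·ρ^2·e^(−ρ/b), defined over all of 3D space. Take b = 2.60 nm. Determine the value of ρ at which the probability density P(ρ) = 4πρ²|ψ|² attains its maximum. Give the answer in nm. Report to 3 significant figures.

ρ ≈ 7.80 nm

Differentiate P(ρ) = 4πρ²|ψ|² with respect to ρ and set to zero.
This gives ρ = 3·b.
With b = 2.60, the most probable radial distance is 7.800 nm.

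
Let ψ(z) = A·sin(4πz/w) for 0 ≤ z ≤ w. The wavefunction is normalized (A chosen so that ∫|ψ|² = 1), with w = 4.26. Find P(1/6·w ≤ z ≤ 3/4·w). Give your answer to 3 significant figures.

P = ∫_{1/6·w}^{3/4·w} |ψ(z)|² dz.
The normalization integral ∫|ψ|²dz over the whole domain equals w/2·A², and A² cancels in the ratio.
Let u = z/w; then A² and the length scale cancel, so P = ∫_{1/6}^{3/4} sin(4·π·u)^2 du ÷ ∫_{0}^{1} sin(4·π·u)^2 du.
Using ∫ sin(4·π·u)^2 du = u/2 - sin(4·π·u)·cos(4·π·u)/(8·π), the numerator is -√(3)/(32·π) + 7/24 and the denominator is 1/2.
The result is P = -√(3)/(16·π) + 7/12.

P ≈ 0.549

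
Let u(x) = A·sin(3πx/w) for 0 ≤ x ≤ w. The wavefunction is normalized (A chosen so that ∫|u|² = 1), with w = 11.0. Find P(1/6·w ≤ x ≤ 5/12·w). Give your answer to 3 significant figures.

|u|² is the probability density, so P = ∫_{1/6·w}^{5/12·w} |u|² dx.
The normalization integral ∫|u|²dx over the whole domain equals w/2·A², and A² cancels in the ratio.
In terms of t = x/w (A² and the length scale cancel between numerator and denominator), P = [∫_{1/6}^{5/12} sin(3·π·t)^2 dt] / [∫_{0}^{1} sin(3·π·t)^2 dt].
An antiderivative of sin(3·π·t)^2 is t/2 - sin(6·π·t)/(12·π); evaluating from 1/6 to 5/12 gives 1/8 - 1/(12·π), while the full integral is 1/2.
The result is P = (-2 + 3·π)/(12·π).

P ≈ 0.197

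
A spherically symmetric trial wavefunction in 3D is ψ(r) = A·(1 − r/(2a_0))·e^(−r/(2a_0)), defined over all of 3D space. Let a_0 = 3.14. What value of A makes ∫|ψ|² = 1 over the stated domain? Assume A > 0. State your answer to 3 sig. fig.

Require ∫ |ψ|² 4πr² dr = 1 over the whole domain.
In 3D with spherical symmetry the volume element is 4πr² dr.
Using ∫₀^∞ rⁿ e^(−αr) dr = n!/αⁿ⁺¹, the integral (without the A² prefactor) comes out to 8·π·a_0^3.
Setting this equal to 1 gives A² = 1/(8·π·a_0^3).
Plugging in a_0 = 3.14 yields A = 0.03585.

A ≈ 0.0358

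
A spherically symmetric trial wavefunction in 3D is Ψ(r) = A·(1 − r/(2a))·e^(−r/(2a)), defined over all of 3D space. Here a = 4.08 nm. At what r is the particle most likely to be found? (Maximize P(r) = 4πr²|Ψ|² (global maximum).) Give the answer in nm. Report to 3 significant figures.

r ≈ 21.4 nm

Differentiate P(r) = 4πr²|Ψ|² with respect to r and set to zero.
Solving yields r = a·(√(5) + 3).
With a = 4.08, the most probable radial distance is 21.36 nm.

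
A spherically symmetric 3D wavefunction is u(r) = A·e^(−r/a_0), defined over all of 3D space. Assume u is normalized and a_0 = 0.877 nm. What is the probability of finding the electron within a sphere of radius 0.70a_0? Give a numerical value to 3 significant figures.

With dV = 4πr²dr, the probability is ∫|u|² dV over r ≤ 0.70a_0.
A² is fixed by ∫₀^∞ 4πr²|u|² dr = 1, i.e. A² = (π·a_0^3)^(−1).
In terms of t = r/a_0 (A², 4π and the length scale all cancel between numerator and denominator), P = [∫_{0}^{0.70} t^2·e^(-2·t) dt] / [∫_{0}^{∞} t^2·e^(-2·t) dt].
An antiderivative of t^2·e^(-2·t) is -(2·t^2 + 2·t + 1)·e^(-2·t)/4; evaluating from 0 to 0.70 gives 1/4 - 169·e^(-7/5)/200, while the full integral is 1/4.
This evaluates to P = 0.1665.

P ≈ 0.167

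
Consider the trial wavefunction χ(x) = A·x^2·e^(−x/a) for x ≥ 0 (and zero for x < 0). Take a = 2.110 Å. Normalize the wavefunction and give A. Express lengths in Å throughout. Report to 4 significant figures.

A ≈ 0.1786 Å^(-5/2)

Require ∫ |χ|² dx = 1 over the whole domain.
With ∫₀^∞ x^4 e^(−αx) dx = 4!/α^5, with χ = A·x^2·e^(−x/a), the integral evaluates to A²·[3·a^5/4].
Hence A² = 1/[3·a^5/4].
With a = 2.110: A² = 0.031881 and A = 0.17855.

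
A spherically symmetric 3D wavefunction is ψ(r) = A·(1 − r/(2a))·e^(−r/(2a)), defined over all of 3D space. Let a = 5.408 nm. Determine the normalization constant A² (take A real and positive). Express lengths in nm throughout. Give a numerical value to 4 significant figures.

We need A² ∫|f|² 4πr² dr = 1, taking the integral from 0 to ∞.
Using ∫₀^∞ rⁿ e^(−αr) dr = n!/αⁿ⁺¹, with ψ = A·(1 − r/(2a))·e^(−r/(2a)), the integral evaluates to A²·[8·π·a^3].
Setting this equal to 1 gives A² = 1/(8·π·a^3).
Plugging in a = 5.408 yields A = 0.015861.

A^2 ≈ 0.0002516 nm^(-3)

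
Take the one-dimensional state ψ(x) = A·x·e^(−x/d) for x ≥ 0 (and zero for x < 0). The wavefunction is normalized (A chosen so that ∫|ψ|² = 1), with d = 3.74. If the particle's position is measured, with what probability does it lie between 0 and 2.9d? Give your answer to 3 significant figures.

The probability is P = ∫ |ψ|² dx over [0, 2.9d].
Since A² = 1/(d^3/4), this is the region integral divided by the full normalization integral.
In terms of u = x/d (A² and the length scale cancel between numerator and denominator), P = [∫_{0}^{2.9} u^2·e^(-2·u) du] / [∫_{0}^{∞} u^2·e^(-2·u) du].
An antiderivative of u^2·e^(-2·u) is -(2·u^2 + 2·u + 1)·e^(-2·u)/4; evaluating from 0 to 2.9 gives 1/4 - 1181·e^(-29/5)/200, while the full integral is 1/4.
The result is P = 0.9285.

P ≈ 0.928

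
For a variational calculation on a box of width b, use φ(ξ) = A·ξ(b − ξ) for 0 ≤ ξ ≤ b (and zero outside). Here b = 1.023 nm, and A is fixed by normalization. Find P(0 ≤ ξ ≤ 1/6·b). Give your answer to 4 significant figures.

P ≈ 0.03549

P = ∫_{0}^{1/6·b} |φ(ξ)|² dξ.
The normalization integral ∫|φ|²dξ over the whole domain equals b^5/30·A², and A² cancels in the ratio.
In terms of u = ξ/b (A² and the length scale cancel between numerator and denominator), P = [∫_{0}^{1/6} u^2·(1 - u)^2 du] / [∫_{0}^{1} u^2·(1 - u)^2 du].
An antiderivative of u^2·(1 - u)^2 is u^3·(6·u^2 - 15·u + 10)/30; evaluating from 0 to 1/6 gives ≈ 0.00118313, while the full integral is 1/30.
The result is P = 23/648.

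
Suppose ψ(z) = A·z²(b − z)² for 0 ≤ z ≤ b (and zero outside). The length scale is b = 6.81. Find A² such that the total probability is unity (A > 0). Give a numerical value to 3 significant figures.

The normalization condition is ∫|ψ|² dz = 1 from 0 to b.
The integral (without the A² prefactor) comes out to b^9/630.
So A² = (b^9/630)^(−1).
With b = 6.81: A² = 0.00002000 and A = 0.004472.

A^2 ≈ 0.0000200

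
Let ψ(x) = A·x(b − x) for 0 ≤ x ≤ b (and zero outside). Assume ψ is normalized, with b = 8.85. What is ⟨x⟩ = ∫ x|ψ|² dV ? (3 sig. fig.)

⟨x⟩ ≈ 4.43

By definition ⟨x⟩ = ∫ x |ψ(x)|² dx.
Expanding the polynomial and integrating term by term, the ratio of the moment integral to the normalization integral gives ⟨x⟩ = b/2.
With b = 8.85, ⟨x⟩ = 4.425.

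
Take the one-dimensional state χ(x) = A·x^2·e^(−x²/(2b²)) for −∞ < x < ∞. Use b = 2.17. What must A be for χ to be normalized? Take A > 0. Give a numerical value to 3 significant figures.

A ≈ 0.125

The normalization condition is ∫|χ|² dx = 1 from −∞ to ∞.
Differentiating ∫e^(−αx²) dx = √(π/α) under α to get the higher moments, ∫|χ|² dx = A²·(3·√(π)·b^5/4).
Setting this equal to 1 gives A² = 1/(3·√(π)·b^5/4).
Substituting b = 2.17 gives A² = 0.01563, so A = 0.1250.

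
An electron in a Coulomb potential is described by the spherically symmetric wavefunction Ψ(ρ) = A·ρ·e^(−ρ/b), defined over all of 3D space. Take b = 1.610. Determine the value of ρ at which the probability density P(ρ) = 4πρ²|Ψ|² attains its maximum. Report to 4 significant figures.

Set d/dρ [P(ρ) = 4πρ²|Ψ|²] = 0 and solve for ρ > 0.
Solving yields ρ = 2·b.
With b = 1.610, the most probable radial distance is 3.2200.

ρ ≈ 3.220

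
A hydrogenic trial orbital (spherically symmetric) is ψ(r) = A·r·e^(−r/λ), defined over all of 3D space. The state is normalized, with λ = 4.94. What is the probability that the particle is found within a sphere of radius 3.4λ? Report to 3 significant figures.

P ≈ 0.808

P = ∫ |ψ|² 4πr² dr over r ≤ 3.4λ.
Normalization gives A² = 1/(3·π·λ^5).
Substituting u = r/λ, A², 4π and the length scale all cancel in the ratio: P = ∫_{0}^{3.4} u^4·e^(-2·u) du / ∫_{0}^{∞} u^4·e^(-2·u) du.
An antiderivative of u^4·e^(-2·u) is -(u^4/2 + u^3 + 3·u^2/2 + 3·u/2 + 3/4)·e^(-2·u); evaluating from 0 to 3.4 gives ≈ 0.60598, while the full integral is 3/4.
Taking the ratio yields P = 0.8080.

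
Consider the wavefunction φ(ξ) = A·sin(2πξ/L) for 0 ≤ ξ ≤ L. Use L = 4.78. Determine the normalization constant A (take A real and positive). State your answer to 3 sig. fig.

The normalization condition is ∫|φ|² dξ = 1 from 0 to L.
With ∫₀^L sin²(nπξ/L) dξ = L/2, with φ = A·sin(2πξ/L), the integral evaluates to A²·[L/2].
So A² = (L/2)^(−1).
With L = 4.78: A² = 0.4184 and A = 0.6468.

A ≈ 0.647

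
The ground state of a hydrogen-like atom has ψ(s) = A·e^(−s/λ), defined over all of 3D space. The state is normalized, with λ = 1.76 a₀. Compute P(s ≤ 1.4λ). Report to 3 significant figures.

With dV = 4πs²ds, the probability is ∫|ψ|² dV over s ≤ 1.4λ.
A² is fixed by ∫₀^∞ 4πs²|ψ|² ds = 1, i.e. A² = (π·λ^3)^(−1).
Substituting u = s/λ, A², 4π and the length scale all cancel in the ratio: P = ∫_{0}^{1.4} u^2·e^(-2·u) du / ∫_{0}^{∞} u^2·e^(-2·u) du.
An antiderivative of u^2·e^(-2·u) is -(2·u^2 + 2·u + 1)·e^(-2·u)/4; evaluating from 0 to 1.4 gives 1/4 - 193·e^(-14/5)/100, while the full integral is 1/4.
Taking the ratio yields P = 0.5305.

P ≈ 0.531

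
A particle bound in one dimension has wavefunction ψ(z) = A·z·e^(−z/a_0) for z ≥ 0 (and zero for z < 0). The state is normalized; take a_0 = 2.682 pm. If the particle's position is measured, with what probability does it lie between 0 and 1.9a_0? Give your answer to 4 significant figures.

P ≈ 0.7311

|ψ|² is the probability density, so P = ∫_{0}^{1.9a_0} |ψ|² dz.
With A² fixed by ∫|ψ|² = 1, i.e. A² = (a_0^3/4)^(−1), substitute and integrate.
In terms of u = z/a_0 (A² and the length scale cancel between numerator and denominator), P = [∫_{0}^{1.9} u^2·e^(-2·u) du] / [∫_{0}^{∞} u^2·e^(-2·u) du].
An antiderivative of u^2·e^(-2·u) is -(2·u^2 + 2·u + 1)·e^(-2·u)/4; evaluating from 0 to 1.9 gives 1/4 - 601·e^(-19/5)/200, while the full integral is 1/4.
This works out to P = 0.73110.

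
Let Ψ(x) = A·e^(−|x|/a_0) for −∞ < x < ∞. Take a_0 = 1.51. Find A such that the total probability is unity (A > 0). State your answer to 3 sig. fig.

Require ∫ |Ψ|² dx = 1 over the whole domain.
Carrying out the integral gives A² · a_0.
So A² = (a_0)^(−1).
Substituting a_0 = 1.51 gives A² = 0.6623, so A = 0.8138.

A ≈ 0.814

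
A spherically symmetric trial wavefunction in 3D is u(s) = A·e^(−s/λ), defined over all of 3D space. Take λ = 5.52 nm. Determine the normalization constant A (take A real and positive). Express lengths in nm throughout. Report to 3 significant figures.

The normalization condition is ∫|u|² 4πs² ds = 1 from 0 to ∞.
The angular integral contributes 4π, leaving ∫₀^∞ s²|u|² ds.
The integral (without the A² prefactor) comes out to π·λ^3.
So A² = (π·λ^3)^(−1).
Plugging in λ = 5.52 yields A = 0.04350.

A ≈ 0.0435 nm^(-3/2)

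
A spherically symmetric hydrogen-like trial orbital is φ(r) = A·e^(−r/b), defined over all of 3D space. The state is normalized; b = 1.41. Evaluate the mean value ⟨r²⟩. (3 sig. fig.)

⟨r^2⟩ ≈ 5.96

⟨r²⟩ = ∫ r^2 |φ|² 4πr² dr over the full domain.
Recall ∫₀^∞ r^m e^(−r/β) dr = m!·β^(m+1), the ratio of the moment integral to the normalization integral gives ⟨r²⟩ = 3·b^2.
With b = 1.41, ⟨r^2⟩ = 5.964.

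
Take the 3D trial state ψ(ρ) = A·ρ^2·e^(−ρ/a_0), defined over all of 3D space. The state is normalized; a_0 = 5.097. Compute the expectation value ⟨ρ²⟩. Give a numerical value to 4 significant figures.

The expectation value is the |ψ|²-weighted average of ρ^2: ∫ ρ^2|ψ|² 4πρ² dρ.
Recall ∫₀^∞ ρ^m e^(−ρ/β) dρ = m!·β^(m+1), evaluating both integrals, ⟨ρ²⟩ = 14·a_0^2.
With a_0 = 5.097, ⟨ρ^2⟩ = 363.71.

⟨ρ^2⟩ ≈ 363.7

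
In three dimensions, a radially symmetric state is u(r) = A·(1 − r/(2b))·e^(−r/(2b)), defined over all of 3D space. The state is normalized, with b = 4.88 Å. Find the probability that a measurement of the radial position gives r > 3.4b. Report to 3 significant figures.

P = ∫ |u|² 4πr² dr over r > 3.4b.
A² is fixed by ∫₀^∞ 4πr²|u|² dr = 1, i.e. A² = (8·π·b^3)^(−1).
Let t = r/b; then A², 4π and the length scale all cancel, so P = ∫_{3.4}^{∞} t^2·(1 - t/2)^2·e^(-t) dt ÷ ∫_{0}^{∞} t^2·(1 - t/2)^2·e^(-t) dt.
With ∫ t^2·(1 - t/2)^2·e^(-t) dt = -(t^4/4 + t^2 + 2·t + 2)·e^(-t) + C, the region integral is ≈ 1.7944 and the full one is 2.
The region integral divided by the full integral gives P = 0.8972.

P ≈ 0.897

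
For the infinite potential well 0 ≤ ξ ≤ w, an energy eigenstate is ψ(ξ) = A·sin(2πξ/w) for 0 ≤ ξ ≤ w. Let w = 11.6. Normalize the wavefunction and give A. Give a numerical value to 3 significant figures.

The normalization condition is ∫|ψ|² dξ = 1 from 0 to w.
∫|ψ|² dξ = A²·(w/2).
Setting this equal to 1 gives A² = 1/(w/2).
Substituting w = 11.6 gives A² = 0.1724, so A = 0.4152.

A ≈ 0.415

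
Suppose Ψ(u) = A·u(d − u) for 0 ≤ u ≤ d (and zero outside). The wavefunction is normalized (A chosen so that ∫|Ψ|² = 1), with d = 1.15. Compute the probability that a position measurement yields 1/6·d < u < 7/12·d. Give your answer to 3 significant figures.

P ≈ 0.618

P = ∫_{1/6·d}^{7/12·d} |Ψ(u)|² du.
With A² fixed by ∫|Ψ|² = 1, i.e. A² = (d^5/30)^(−1), substitute and integrate.
Substituting t = u/d, A² and the length scale cancel in the ratio: P = ∫_{1/6}^{7/12} t^2·(1 - t)^2 dt / ∫_{0}^{1} t^2·(1 - t)^2 dt.
Using ∫ t^2·(1 - t)^2 dt = t^3·(6·t^2 - 15·t + 10)/30, the numerator is ≈ 0.020596 and the denominator is 1/30.
Evaluating gives P = 0.6179.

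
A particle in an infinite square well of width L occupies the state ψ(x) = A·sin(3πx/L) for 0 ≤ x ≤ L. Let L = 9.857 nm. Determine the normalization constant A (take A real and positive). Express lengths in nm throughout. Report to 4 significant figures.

A ≈ 0.4504 nm^(-1/2)

Normalization requires ∫|ψ|² dx = 1, integrated from 0 to L.
The integral (without the A² prefactor) comes out to L/2.
So A² = (L/2)^(−1).
Substituting L = 9.857 gives A² = 0.20290, so A = 0.45045.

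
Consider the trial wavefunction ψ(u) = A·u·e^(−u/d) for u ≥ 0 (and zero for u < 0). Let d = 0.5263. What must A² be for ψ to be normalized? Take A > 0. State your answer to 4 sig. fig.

The normalization condition is ∫|ψ|² du = 1 from 0 to ∞.
The integral (without the A² prefactor) comes out to d^3/4.
So A² = (d^3/4)^(−1).
Substituting d = 0.5263 gives A² = 27.438, so A = 5.2382.

A^2 ≈ 27.44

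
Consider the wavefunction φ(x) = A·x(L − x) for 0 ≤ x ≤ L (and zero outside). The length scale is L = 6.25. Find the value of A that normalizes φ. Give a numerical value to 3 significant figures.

Require ∫ |φ|² dx = 1 over the whole domain.
With φ = A·x(L − x), the integral evaluates to A²·[L^5/30].
Plugging in L = 6.25 yields A = 0.05609.

A ≈ 0.0561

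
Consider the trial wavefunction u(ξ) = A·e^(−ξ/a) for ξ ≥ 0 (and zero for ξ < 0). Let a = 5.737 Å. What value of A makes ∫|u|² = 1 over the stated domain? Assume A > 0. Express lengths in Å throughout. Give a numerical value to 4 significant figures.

Require ∫ |u|² dξ = 1 over the whole domain.
∫|u|² dξ = A²·(a/2).
Substituting a = 5.737 gives A² = 0.34861, so A = 0.59044.

A ≈ 0.5904 Å^(-1/2)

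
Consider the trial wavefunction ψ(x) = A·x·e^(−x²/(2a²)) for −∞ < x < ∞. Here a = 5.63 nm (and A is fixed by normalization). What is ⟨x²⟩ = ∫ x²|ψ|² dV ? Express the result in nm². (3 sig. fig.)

⟨x²⟩ = ∫ x^2 |ψ|² dx over the full domain.
With ∫_{−∞}^{∞} x^(2m) e^(−αx²) dx = (2m−1)!!·√π / (2^m α^(m+1/2)), evaluating both integrals, ⟨x²⟩ = 3·a^2/2.
Putting a = 5.63 gives 47.55.

⟨x^2⟩ ≈ 47.5 nm^2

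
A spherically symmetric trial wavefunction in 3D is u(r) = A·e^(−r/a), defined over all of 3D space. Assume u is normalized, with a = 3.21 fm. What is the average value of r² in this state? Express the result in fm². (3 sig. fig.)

⟨r^2⟩ ≈ 30.9 fm^2

By definition ⟨r²⟩ = ∫ r^2 |u(r)|² 4πr² dr.
The ratio of the moment integral to the normalization integral gives ⟨r²⟩ = 3·a^2.
With a = 3.21, ⟨r^2⟩ = 30.91.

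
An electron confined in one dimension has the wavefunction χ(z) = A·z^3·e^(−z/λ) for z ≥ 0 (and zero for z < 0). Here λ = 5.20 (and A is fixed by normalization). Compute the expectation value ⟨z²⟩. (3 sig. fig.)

⟨z²⟩ = ∫ z^2 |χ|² dz over the full domain.
Recall ∫₀^∞ z^m e^(−z/β) dz = m!·β^(m+1), evaluating both integrals, ⟨z²⟩ = 14·λ^2.
Putting λ = 5.20 gives 378.6.

⟨z^2⟩ ≈ 379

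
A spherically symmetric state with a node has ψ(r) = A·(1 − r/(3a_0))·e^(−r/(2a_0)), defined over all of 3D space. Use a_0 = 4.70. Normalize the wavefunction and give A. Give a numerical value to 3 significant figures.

A ≈ 0.0339

We need A² ∫|f|² 4πr² dr = 1, taking the integral from 0 to ∞.
(Spherical symmetry: dV = 4πr² dr.)
With ψ = A·(1 − r/(3a_0))·e^(−r/(2a_0)), the integral evaluates to A²·[8·π·a_0^3/3].
So A² = (8·π·a_0^3/3)^(−1).
Substituting a_0 = 4.70 gives A² = 0.001150, so A = 0.03391.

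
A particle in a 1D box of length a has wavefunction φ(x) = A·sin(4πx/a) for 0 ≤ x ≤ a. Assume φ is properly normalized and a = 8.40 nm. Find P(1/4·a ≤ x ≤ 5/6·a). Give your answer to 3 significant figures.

P ≈ 0.549

P = ∫_{1/4·a}^{5/6·a} |φ(x)|² dx.
With A² fixed by ∫|φ|² = 1, i.e. A² = (a/2)^(−1), substitute and integrate.
In terms of u = x/a (A² and the length scale cancel between numerator and denominator), P = [∫_{1/4}^{5/6} sin(4·π·u)^2 du] / [∫_{0}^{1} sin(4·π·u)^2 du].
An antiderivative of sin(4·π·u)^2 is u/2 - sin(4·π·u)·cos(4·π·u)/(8·π); evaluating from 1/4 to 5/6 gives -√(3)/(32·π) + 7/24, while the full integral is 1/2.
The result is P = -√(3)/(16·π) + 7/12.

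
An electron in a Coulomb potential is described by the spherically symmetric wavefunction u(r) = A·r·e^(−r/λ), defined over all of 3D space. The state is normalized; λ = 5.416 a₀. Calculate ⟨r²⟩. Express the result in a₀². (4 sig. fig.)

By definition ⟨r²⟩ = ∫ r^2 |u(r)|² 4πr² dr.
Recall ∫₀^∞ r^m e^(−r/β) dr = m!·β^(m+1), the ratio of the moment integral to the normalization integral gives ⟨r²⟩ = 15·λ^2/2.
Putting λ = 5.416 gives 220.00.

⟨r^2⟩ ≈ 220.0 a₀^2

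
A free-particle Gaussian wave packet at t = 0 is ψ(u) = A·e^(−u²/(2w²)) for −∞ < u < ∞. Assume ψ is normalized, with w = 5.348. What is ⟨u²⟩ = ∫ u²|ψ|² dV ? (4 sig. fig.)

⟨u^2⟩ ≈ 14.30

⟨u²⟩ = ∫ u^2 |ψ|² du over the full domain.
Differentiating ∫e^(−αu²) du = √(π/α) under α to get the higher moments, since the A² factors cancel between numerator and denominator, ⟨u²⟩ = w^2/2.
With w = 5.348, ⟨u^2⟩ = 14.301.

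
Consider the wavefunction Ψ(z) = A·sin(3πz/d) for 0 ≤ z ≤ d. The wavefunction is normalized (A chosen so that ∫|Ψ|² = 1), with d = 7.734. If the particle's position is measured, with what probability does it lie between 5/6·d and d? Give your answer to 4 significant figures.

|Ψ|² is the probability density, so P = ∫_{5/6·d}^{d} |Ψ|² dz.
With A² fixed by ∫|Ψ|² = 1, i.e. A² = (d/2)^(−1), substitute and integrate.
In terms of u = z/d (A² and the length scale cancel between numerator and denominator), P = [∫_{5/6}^{1} sin(3·π·u)^2 du] / [∫_{0}^{1} sin(3·π·u)^2 du].
With ∫ sin(3·π·u)^2 du = u/2 - sin(6·π·u)/(12·π) + C, the region integral is 1/12 and the full one is 1/2.
Taking the ratio, P = 1/6.

P ≈ 0.1667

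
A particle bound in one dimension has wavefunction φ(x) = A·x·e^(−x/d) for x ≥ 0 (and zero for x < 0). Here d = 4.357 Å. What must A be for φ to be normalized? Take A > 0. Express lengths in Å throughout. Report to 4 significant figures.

The normalization condition is ∫|φ|² dx = 1 from 0 to ∞.
Carrying out the integral gives A² · d^3/4.
Hence A² = 1/[d^3/4].
Plugging in d = 4.357 yields A = 0.21991.

A ≈ 0.2199 Å^(-3/2)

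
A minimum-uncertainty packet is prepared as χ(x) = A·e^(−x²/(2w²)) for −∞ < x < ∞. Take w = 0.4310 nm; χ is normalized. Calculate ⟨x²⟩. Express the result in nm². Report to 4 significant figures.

⟨x^2⟩ ≈ 0.09288 nm^2

⟨x²⟩ = ∫ x^2 |χ|² dx over the full domain.
The ratio of the moment integral to the normalization integral gives ⟨x²⟩ = w^2/2.
Putting w = 0.4310 gives 0.092881.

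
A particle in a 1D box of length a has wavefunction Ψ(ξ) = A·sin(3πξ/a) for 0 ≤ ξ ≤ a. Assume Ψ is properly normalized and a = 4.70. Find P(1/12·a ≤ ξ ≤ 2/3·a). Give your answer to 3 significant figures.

P ≈ 0.636

The probability is P = ∫ |Ψ|² dξ over [1/12·a, 2/3·a].
The normalization integral ∫|Ψ|²dξ over the whole domain equals a/2·A², and A² cancels in the ratio.
Substituting u = ξ/a, A² and the length scale cancel in the ratio: P = ∫_{1/12}^{2/3} sin(3·π·u)^2 du / ∫_{0}^{1} sin(3·π·u)^2 du.
With ∫ sin(3·π·u)^2 du = u/2 - sin(6·π·u)/(12·π) + C, the region integral is 1/(12·π) + 7/24 and the full one is 1/2.
Evaluating gives P = (2 + 7·π)/(12·π).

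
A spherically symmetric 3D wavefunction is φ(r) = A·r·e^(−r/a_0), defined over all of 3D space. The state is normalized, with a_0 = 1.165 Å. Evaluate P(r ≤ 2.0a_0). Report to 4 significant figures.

P ≈ 0.3712

P = ∫ |φ|² 4πr² dr over r ≤ 2.0a_0.
A² is fixed by ∫₀^∞ 4πr²|φ|² dr = 1, i.e. A² = (3·π·a_0^5)^(−1).
In terms of u = r/a_0 (A², 4π and the length scale all cancel between numerator and denominator), P = [∫_{0}^{2.0} u^4·e^(-2·u) du] / [∫_{0}^{∞} u^4·e^(-2·u) du].
With ∫ u^4·e^(-2·u) du = -(u^4/2 + u^3 + 3·u^2/2 + 3·u/2 + 3/4)·e^(-2·u) + C, the region integral is 3/4 - 103·e^(-4)/4 and the full one is 3/4.
The region integral divided by the full integral gives P = 0.37116.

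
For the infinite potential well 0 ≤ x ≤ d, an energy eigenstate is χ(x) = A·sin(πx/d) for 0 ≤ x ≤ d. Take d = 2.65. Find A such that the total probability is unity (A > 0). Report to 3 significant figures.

The normalization condition is ∫|χ|² dx = 1 from 0 to d.
Using sin²θ = (1 − cos 2θ)/2, carrying out the integral gives A² · d/2.
Hence A² = 1/[d/2].
Plugging in d = 2.65 yields A = 0.8687.

A ≈ 0.869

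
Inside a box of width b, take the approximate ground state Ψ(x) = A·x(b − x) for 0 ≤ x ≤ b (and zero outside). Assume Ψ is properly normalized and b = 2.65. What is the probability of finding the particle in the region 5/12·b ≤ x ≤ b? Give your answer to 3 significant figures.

P ≈ 0.653

|Ψ|² is the probability density, so P = ∫_{5/12·b}^{b} |Ψ|² dx.
The normalization integral ∫|Ψ|²dx over the whole domain equals b^5/30·A², and A² cancels in the ratio.
In terms of u = x/b (A² and the length scale cancel between numerator and denominator), P = [∫_{5/12}^{1} u^2·(1 - u)^2 du] / [∫_{0}^{1} u^2·(1 - u)^2 du].
With ∫ u^2·(1 - u)^2 du = u^3·(6·u^2 - 15·u + 10)/30 + C, the region integral is ≈ 0.021779 and the full one is 1/30.
The result is P = 0.6534.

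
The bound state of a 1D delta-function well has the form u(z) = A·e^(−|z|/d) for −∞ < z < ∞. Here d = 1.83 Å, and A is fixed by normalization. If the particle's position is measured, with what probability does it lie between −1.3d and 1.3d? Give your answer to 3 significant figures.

P = ∫_{−1.3d}^{1.3d} |u(z)|² dz.
The normalization integral ∫|u|²dz over the whole domain equals d·A², and A² cancels in the ratio.
Both integrals are even about z = 0, so only the z ≥ 0 halves are needed (the factors of 2 cancel). Let t = z/d; then A² and the length scale cancel, so P = ∫_{0}^{1.3} e^(-2·t) dt ÷ ∫_{0}^{∞} e^(-2·t) dt.
With ∫ e^(-2·t) dt = -e^(-2·t)/2 + C, the region integral is 1/2 - e^(-13/5)/2 and the full one is 1/2.
The result is P = 0.9257.

P ≈ 0.926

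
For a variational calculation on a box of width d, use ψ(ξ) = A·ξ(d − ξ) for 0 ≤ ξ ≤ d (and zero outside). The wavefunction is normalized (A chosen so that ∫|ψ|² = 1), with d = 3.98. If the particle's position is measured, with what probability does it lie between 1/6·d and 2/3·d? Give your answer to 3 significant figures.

P ≈ 0.755

|ψ|² is the probability density, so P = ∫_{1/6·d}^{2/3·d} |ψ|² dξ.
Since A² = 1/(d^5/30), this is the region integral divided by the full normalization integral.
Let u = ξ/d; then A² and the length scale cancel, so P = ∫_{1/6}^{2/3} u^2·(1 - u)^2 du ÷ ∫_{0}^{1} u^2·(1 - u)^2 du.
Using ∫ u^2·(1 - u)^2 du = u^3·(6·u^2 - 15·u + 10)/30, the numerator is 163/6480 and the denominator is 1/30.
The result is P = 163/216.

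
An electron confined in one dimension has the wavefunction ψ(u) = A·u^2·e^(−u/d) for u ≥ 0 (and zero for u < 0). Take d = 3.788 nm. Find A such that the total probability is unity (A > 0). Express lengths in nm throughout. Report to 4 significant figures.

Normalization requires ∫|ψ|² du = 1, integrated from 0 to ∞.
Recall ∫₀^∞ u^m e^(−u/β) du = m!·β^(m+1), with ψ = A·u^2·e^(−u/d), the integral evaluates to A²·[3·d^5/4].
So A² = (3·d^5/4)^(−1).
Plugging in d = 3.788 yields A = 0.041347.

A ≈ 0.04135 nm^(-5/2)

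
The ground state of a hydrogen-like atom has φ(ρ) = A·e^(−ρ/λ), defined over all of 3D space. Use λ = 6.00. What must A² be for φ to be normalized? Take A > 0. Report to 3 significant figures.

A^2 ≈ 0.00147

Normalization requires ∫|φ|² 4πρ² dρ = 1, integrated from 0 to ∞.
(Spherical symmetry: dV = 4πρ² dρ.)
Carrying out the integral gives A² · π·λ^3.
With λ = 6.00: A² = 0.001474 and A = 0.03839.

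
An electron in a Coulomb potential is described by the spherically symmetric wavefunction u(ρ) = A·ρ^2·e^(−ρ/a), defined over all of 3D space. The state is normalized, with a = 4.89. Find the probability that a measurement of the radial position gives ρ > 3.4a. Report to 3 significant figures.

P ≈ 0.480

P = ∫ |u|² 4πρ² dρ over ρ > 3.4a.
A² is fixed by ∫₀^∞ 4πρ²|u|² dρ = 1, i.e. A² = (45·π·a^7/2)^(−1).
In terms of t = ρ/a (A², 4π and the length scale all cancel between numerator and denominator), P = [∫_{3.4}^{∞} t^6·e^(-2·t) dt] / [∫_{0}^{∞} t^6·e^(-2·t) dt].
With ∫ t^6·e^(-2·t) dt = -(4·t^6 + 12·t^5 + 30·t^4 + 60·t^3 + 90·t^2 + 90·t + 45)·e^(-2·t)/8 + C, the region integral is ≈ 2.6995 and the full one is 45/8.
The region integral divided by the full integral gives P = 0.4799.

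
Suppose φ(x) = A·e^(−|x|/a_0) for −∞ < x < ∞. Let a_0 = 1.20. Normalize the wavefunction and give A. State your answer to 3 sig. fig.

We need A² ∫|f|² dx = 1, taking the integral from −∞ to ∞.
Recall ∫₀^∞ x^m e^(−x/β) dx = m!·β^(m+1), with φ = A·e^(−|x|/a_0), the integral evaluates to A²·[a_0].
Substituting a_0 = 1.20 gives A² = 0.8333, so A = 0.9129.

A ≈ 0.913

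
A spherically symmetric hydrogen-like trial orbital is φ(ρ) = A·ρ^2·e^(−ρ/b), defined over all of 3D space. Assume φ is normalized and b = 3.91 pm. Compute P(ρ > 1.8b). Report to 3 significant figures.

P ≈ 0.927

Integrate the radial probability density 4πρ²|φ|² over ρ > 1.8b.
The full normalization integral is A²·[45·π·b^7/2] = 1, fixing A².
In terms of u = ρ/b (A², 4π and the length scale all cancel between numerator and denominator), P = [∫_{1.8}^{∞} u^6·e^(-2·u) du] / [∫_{0}^{∞} u^6·e^(-2·u) du].
With ∫ u^6·e^(-2·u) du = -(4·u^6 + 12·u^5 + 30·u^4 + 60·u^3 + 90·u^2 + 90·u + 45)·e^(-2·u)/8 + C, the region integral is ≈ 5.2128 and the full one is 45/8.
The region integral divided by the full integral gives P = 0.9267.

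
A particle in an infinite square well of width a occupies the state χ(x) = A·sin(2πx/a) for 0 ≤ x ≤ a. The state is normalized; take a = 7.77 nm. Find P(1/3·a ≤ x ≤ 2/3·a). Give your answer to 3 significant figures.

P ≈ 0.196

|χ|² is the probability density, so P = ∫_{1/3·a}^{2/3·a} |χ|² dx.
The normalization integral ∫|χ|²dx over the whole domain equals a/2·A², and A² cancels in the ratio.
In terms of u = x/a (A² and the length scale cancel between numerator and denominator), P = [∫_{1/3}^{2/3} sin(2·π·u)^2 du] / [∫_{0}^{1} sin(2·π·u)^2 du].
Using ∫ sin(2·π·u)^2 du = u/2 - sin(4·π·u)/(8·π), the numerator is -√(3)/(8·π) + 1/6 and the denominator is 1/2.
This works out to P = (-√(3)/4 + π/3)/π.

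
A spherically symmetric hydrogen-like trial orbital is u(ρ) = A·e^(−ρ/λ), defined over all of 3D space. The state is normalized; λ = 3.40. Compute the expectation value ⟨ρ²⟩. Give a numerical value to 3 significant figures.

⟨ρ^2⟩ ≈ 34.7

By definition ⟨ρ²⟩ = ∫ ρ^2 |u(ρ)|² 4πρ² dρ.
Evaluating both integrals, ⟨ρ²⟩ = 3·λ^2.
Putting λ = 3.40 gives 34.68.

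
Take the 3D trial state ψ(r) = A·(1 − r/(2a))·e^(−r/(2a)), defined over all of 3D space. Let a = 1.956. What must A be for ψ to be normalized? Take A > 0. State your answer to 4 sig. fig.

A ≈ 0.07292

The normalization condition is ∫|ψ|² 4πr² dr = 1 from 0 to ∞.
(Spherical symmetry: dV = 4πr² dr.)
With ψ = A·(1 − r/(2a))·e^(−r/(2a)), the integral evaluates to A²·[8·π·a^3].
Setting this equal to 1 gives A² = 1/(8·π·a^3).
Plugging in a = 1.956 yields A = 0.072917.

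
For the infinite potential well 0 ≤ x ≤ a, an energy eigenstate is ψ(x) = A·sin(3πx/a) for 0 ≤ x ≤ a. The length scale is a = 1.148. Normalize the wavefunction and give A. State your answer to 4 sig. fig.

We need A² ∫|f|² dx = 1, taking the integral from 0 to a.
Using sin²θ = (1 − cos 2θ)/2, ∫|ψ|² dx = A²·(a/2).
Hence A² = 1/[a/2].
Plugging in a = 1.148 yields A = 1.3199.

A ≈ 1.320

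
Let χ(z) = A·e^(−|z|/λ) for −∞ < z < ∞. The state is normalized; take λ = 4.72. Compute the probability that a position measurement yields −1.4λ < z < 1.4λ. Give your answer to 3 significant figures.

P ≈ 0.939

|χ|² is the probability density, so P = ∫_{−1.4λ}^{1.4λ} |χ|² dz.
The normalization integral ∫|χ|²dz over the whole domain equals λ·A², and A² cancels in the ratio.
Both integrals are even about z = 0, so only the z ≥ 0 halves are needed (the factors of 2 cancel). Let u = z/λ; then A² and the length scale cancel, so P = ∫_{0}^{1.4} e^(-2·u) du ÷ ∫_{0}^{∞} e^(-2·u) du.
Using ∫ e^(-2·u) du = -e^(-2·u)/2, the numerator is 1/2 - e^(-14/5)/2 and the denominator is 1/2.
This works out to P = 0.9392.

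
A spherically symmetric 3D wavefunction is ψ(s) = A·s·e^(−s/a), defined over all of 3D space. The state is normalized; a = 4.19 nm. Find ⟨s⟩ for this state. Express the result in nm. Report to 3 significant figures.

⟨s⟩ ≈ 10.5 nm

⟨s⟩ = ∫ s |ψ|² 4πs² ds over the full domain.
Recall ∫₀^∞ s^m e^(−s/β) ds = m!·β^(m+1), the ratio of the moment integral to the normalization integral gives ⟨s⟩ = 5·a/2.
With a = 4.19, ⟨s⟩ = 10.48.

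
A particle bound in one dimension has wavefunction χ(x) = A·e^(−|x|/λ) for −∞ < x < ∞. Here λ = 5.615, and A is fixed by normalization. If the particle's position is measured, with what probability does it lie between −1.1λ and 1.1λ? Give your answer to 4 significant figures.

P ≈ 0.8892

P = ∫_{−1.1λ}^{1.1λ} |χ(x)|² dx.
The normalization integral ∫|χ|²dx over the whole domain equals λ·A², and A² cancels in the ratio.
By symmetry take twice the x ≥ 0 contribution in numerator and denominator; the 2's cancel. In terms of u = x/λ (A² and the length scale cancel between numerator and denominator), P = [∫_{0}^{1.1} e^(-2·u) du] / [∫_{0}^{∞} e^(-2·u) du].
An antiderivative of e^(-2·u) is -e^(-2·u)/2; evaluating from 0 to 1.1 gives 1/2 - e^(-11/5)/2, while the full integral is 1/2.
Taking the ratio, P = 0.88920.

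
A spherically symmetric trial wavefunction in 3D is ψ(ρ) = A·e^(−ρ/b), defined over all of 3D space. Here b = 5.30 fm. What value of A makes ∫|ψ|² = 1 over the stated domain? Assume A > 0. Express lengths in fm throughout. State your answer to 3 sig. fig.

A ≈ 0.0462 fm^(-3/2)

Normalization requires ∫|ψ|² 4πρ² dρ = 1, integrated from 0 to ∞.
In 3D with spherical symmetry the volume element is 4πρ² dρ.
Carrying out the integral gives A² · π·b^3.
Plugging in b = 5.30 yields A = 0.04624.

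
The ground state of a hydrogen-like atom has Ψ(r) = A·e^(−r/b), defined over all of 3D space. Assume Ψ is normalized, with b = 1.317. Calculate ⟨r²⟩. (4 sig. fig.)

⟨r^2⟩ ≈ 5.203

⟨r²⟩ = ∫ r^2 |Ψ|² 4πr² dr over the full domain.
Evaluating both integrals, ⟨r²⟩ = 3·b^2.
With b = 1.317, ⟨r^2⟩ = 5.2035.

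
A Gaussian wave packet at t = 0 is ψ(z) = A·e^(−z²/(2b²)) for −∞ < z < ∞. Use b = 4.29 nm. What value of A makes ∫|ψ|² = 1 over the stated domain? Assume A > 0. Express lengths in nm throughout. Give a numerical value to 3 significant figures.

We need A² ∫|f|² dz = 1, taking the integral from −∞ to ∞.
Using the Gaussian integral ∫_{−∞}^{∞} e^(−αz²) dz = √(π/α), carrying out the integral gives A² · √(π)·b.
Plugging in b = 4.29 yields A = 0.3626.

A ≈ 0.363 nm^(-1/2)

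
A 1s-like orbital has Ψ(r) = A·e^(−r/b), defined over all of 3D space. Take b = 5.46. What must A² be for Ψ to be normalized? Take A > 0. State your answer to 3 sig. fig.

A^2 ≈ 0.00196

Normalization requires ∫|Ψ|² 4πr² dr = 1, integrated from 0 to ∞.
The angular integral contributes 4π, leaving ∫₀^∞ r²|Ψ|² dr.
Carrying out the integral gives A² · π·b^3.
So A² = (π·b^3)^(−1).
Substituting b = 5.46 gives A² = 0.001956, so A = 0.04422.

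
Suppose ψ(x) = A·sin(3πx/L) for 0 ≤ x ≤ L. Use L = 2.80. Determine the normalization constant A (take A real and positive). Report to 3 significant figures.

The normalization condition is ∫|ψ|² dx = 1 from 0 to L.
With ∫₀^L sin²(nπx/L) dx = L/2, the integral (without the A² prefactor) comes out to L/2.
Setting this equal to 1 gives A² = 1/(L/2).
Substituting L = 2.80 gives A² = 0.7143, so A = 0.8452.

A ≈ 0.845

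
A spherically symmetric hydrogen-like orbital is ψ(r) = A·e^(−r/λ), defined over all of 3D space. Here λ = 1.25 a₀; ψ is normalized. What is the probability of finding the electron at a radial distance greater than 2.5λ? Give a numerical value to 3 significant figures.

P ≈ 0.125

P = ∫ |ψ|² 4πr² dr over r > 2.5λ.
Normalization gives A² = 1/(π·λ^3).
Substituting u = r/λ, A², 4π and the length scale all cancel in the ratio: P = ∫_{2.5}^{∞} u^2·e^(-2·u) du / ∫_{0}^{∞} u^2·e^(-2·u) du.
Using ∫ u^2·e^(-2·u) du = -(2·u^2 + 2·u + 1)·e^(-2·u)/4, the numerator is 37·e^(-5)/8 and the denominator is 1/4.
Taking the ratio yields P = 0.1247.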